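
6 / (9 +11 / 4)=24/47 = 0.51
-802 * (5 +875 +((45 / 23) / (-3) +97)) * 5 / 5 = -18009712/23 = -783030.96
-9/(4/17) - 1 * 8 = -185/4 = -46.25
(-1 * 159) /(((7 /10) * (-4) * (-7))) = -795/98 = -8.11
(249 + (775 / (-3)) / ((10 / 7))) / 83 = 409/498 = 0.82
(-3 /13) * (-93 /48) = 93/208 = 0.45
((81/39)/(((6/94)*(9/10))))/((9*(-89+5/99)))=-2585/57239 = -0.05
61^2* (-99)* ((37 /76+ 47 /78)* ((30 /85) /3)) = -396498597/8398 = -47213.46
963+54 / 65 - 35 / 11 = 686864/715 = 960.65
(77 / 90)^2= 0.73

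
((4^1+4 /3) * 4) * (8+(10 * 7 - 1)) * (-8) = -39424/3 = -13141.33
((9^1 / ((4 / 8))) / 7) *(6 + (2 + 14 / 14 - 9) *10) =-972/7 = -138.86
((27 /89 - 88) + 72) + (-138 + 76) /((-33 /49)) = 224281/2937 = 76.36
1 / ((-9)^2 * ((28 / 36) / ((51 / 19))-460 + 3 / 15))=-85/3163728 = 0.00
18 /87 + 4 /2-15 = -371/29 = -12.79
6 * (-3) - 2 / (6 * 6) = -18.06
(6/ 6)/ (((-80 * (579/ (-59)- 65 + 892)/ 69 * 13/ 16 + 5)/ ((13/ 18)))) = -17641/18681330 = 0.00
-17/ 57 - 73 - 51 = -7085/57 = -124.30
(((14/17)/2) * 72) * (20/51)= 3360/289 = 11.63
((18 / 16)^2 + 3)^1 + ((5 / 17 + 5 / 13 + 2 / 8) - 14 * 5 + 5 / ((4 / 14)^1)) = -669091/14144 = -47.31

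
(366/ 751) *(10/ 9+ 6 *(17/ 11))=125416/24783 = 5.06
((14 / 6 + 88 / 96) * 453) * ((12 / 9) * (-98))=-192374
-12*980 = -11760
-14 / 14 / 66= -1/66 = -0.02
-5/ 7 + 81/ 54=11/14 = 0.79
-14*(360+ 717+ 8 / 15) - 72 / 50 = -1131518/75 = -15086.91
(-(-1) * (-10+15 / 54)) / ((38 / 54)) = -525/38 = -13.82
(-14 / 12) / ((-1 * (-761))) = -7/4566 = 0.00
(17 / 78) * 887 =15079/78 = 193.32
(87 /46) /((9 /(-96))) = -464/23 = -20.17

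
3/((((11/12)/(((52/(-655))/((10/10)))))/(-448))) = 838656/7205 = 116.40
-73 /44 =-1.66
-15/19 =-0.79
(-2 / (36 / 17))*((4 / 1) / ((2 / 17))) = -289/9 = -32.11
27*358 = 9666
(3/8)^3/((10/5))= 27/1024 = 0.03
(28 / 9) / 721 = 4/927 = 0.00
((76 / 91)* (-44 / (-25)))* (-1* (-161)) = 76912/325 = 236.65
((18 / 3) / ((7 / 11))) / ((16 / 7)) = 4.12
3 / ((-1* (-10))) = 3/10 = 0.30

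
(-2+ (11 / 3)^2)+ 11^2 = 1192/9 = 132.44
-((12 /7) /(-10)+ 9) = -309/35 = -8.83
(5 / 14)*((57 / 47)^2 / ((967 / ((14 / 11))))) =16245/23497133 = 0.00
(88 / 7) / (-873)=-88/6111 = -0.01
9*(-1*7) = -63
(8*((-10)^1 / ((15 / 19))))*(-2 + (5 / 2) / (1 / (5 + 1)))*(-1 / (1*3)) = 3952/9 = 439.11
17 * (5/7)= 85/7 = 12.14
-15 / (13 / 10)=-150/13 = -11.54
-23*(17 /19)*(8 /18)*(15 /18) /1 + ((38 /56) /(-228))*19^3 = -1610809/57456 = -28.04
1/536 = 1/536 = 0.00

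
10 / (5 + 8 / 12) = 30/17 = 1.76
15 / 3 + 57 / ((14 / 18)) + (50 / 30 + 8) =1847/21 = 87.95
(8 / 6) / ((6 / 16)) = 32/9 = 3.56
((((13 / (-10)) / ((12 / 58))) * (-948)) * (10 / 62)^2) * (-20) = -2978300/961 = -3099.17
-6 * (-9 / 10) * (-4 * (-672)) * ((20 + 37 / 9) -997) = -70608384/5 = -14121676.80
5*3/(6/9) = 22.50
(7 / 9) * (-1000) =-7000/9 = -777.78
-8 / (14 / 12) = -48/7 = -6.86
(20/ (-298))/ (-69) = 10/10281 = 0.00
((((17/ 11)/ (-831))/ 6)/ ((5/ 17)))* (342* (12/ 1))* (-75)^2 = -74128500/3047 = -24328.36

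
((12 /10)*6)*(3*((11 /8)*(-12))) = -1782/5 = -356.40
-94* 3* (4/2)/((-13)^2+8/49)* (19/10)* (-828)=8051288/1535 = 5245.14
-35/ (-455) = 1/13 = 0.08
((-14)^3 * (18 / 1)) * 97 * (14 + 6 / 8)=-70667604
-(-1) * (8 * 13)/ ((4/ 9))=234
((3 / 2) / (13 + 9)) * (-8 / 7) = -6/77 = -0.08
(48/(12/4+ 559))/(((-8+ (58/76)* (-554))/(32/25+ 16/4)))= -60192/57499625 = 0.00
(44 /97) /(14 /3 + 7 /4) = 48/679 = 0.07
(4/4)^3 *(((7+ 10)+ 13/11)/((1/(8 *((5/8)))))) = 1000/11 = 90.91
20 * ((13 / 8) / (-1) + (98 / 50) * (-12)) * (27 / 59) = -135783/590 = -230.14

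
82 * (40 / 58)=1640/29 = 56.55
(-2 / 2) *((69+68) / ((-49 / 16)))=2192/49 = 44.73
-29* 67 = -1943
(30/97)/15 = 2/97 = 0.02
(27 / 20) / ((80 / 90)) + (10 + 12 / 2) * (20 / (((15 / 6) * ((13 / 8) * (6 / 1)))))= 91397/6240 = 14.65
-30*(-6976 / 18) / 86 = 17440/129 = 135.19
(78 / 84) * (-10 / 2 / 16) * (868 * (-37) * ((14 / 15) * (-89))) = -9289553/12 = -774129.42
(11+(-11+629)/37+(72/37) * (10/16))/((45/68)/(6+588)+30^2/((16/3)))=960432/5604427 = 0.17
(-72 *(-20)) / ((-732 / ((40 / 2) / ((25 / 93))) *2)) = -4464/61 = -73.18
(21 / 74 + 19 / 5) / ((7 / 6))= 4533/1295 = 3.50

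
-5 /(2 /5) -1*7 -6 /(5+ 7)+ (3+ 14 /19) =-309/19 = -16.26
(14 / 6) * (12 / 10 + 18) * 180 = 8064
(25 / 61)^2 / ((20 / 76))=2375/3721 = 0.64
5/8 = 0.62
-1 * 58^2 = -3364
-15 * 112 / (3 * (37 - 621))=70/73 = 0.96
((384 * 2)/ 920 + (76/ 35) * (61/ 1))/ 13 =21460/2093 = 10.25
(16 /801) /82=8/32841 = 0.00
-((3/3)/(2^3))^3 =-1/512 = 0.00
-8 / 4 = -2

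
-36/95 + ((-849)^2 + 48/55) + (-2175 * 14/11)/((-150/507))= 763015056/1045 = 730157.95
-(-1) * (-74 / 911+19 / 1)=17235/911 = 18.92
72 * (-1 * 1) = -72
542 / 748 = 271/374 = 0.72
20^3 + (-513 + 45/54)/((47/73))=2031671/282 = 7204.51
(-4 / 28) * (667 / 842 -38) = 31329/5894 = 5.32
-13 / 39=-1/3 = -0.33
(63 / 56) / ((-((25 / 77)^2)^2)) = -316377369/3125000 = -101.24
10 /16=5/8 = 0.62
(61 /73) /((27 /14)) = 854/1971 = 0.43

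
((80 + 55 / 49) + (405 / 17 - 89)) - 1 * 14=1621/833 = 1.95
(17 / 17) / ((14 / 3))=3/14 = 0.21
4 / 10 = 2/5 = 0.40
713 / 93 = 23/3 = 7.67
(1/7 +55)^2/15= 148996/735 = 202.72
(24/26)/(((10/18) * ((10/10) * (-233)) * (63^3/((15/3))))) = -4/28051569 = 0.00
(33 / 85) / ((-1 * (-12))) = 11/340 = 0.03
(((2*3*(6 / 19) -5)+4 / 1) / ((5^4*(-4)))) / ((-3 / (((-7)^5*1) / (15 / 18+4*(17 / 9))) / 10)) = -2.39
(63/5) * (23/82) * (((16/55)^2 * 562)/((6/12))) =208470528/620125 = 336.18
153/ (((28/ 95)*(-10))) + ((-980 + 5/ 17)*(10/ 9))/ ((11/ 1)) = -14219281/94248 = -150.87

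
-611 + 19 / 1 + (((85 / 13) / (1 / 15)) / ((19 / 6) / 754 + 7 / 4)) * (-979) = -109770103/1984 = -55327.67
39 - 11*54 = -555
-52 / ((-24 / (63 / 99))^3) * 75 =111475/1533312 = 0.07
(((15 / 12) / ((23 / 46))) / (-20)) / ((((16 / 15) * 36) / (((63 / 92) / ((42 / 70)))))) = -175/47104 = 0.00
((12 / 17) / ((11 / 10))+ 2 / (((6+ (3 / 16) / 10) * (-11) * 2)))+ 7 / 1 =1373407/180081 = 7.63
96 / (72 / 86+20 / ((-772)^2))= 114.66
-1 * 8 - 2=-10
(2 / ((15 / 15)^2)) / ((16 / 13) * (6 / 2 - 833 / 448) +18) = 104/1009 = 0.10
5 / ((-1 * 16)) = -5/16 = -0.31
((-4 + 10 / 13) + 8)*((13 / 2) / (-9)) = -31/9 = -3.44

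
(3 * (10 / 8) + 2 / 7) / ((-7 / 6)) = -339/98 = -3.46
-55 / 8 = -6.88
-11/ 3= -3.67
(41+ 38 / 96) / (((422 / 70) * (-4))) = -69545/40512 = -1.72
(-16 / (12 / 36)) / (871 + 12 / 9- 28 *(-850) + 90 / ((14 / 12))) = -1008/519739 = 0.00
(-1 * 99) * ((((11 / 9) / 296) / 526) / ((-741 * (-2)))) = -121/230741472 = 0.00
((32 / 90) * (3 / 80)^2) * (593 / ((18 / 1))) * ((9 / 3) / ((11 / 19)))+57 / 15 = 512867/132000 = 3.89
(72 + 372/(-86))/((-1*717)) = -970/10277 = -0.09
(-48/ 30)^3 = -4.10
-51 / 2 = -25.50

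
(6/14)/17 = 3/119 = 0.03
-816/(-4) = 204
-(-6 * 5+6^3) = -186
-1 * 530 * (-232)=122960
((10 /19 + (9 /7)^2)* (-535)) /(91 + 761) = -1085515/793212 = -1.37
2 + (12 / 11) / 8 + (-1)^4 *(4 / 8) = 29/11 = 2.64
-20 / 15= -4/3 = -1.33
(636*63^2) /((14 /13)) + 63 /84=9375915/4 = 2343978.75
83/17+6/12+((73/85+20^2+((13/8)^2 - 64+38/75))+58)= 32916499/81600 = 403.39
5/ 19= 0.26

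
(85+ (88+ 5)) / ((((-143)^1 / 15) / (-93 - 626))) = 1919730/143 = 13424.69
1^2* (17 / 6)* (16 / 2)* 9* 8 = 1632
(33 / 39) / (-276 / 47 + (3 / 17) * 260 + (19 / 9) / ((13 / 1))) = 0.02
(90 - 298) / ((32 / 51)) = -663/2 = -331.50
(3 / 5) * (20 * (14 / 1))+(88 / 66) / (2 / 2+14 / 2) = 1009/6 = 168.17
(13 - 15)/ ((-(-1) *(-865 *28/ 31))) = 31/12110 = 0.00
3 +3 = 6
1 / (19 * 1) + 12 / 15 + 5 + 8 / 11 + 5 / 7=53357/7315 = 7.29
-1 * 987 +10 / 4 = -984.50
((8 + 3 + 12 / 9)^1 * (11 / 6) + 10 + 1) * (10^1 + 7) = 10285/18 = 571.39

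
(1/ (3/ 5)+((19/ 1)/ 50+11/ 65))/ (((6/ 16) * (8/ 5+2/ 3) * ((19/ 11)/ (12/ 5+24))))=4182728/104975 = 39.84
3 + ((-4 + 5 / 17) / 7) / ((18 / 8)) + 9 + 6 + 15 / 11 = 3577/187 = 19.13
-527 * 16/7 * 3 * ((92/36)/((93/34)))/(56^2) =-6647/6174 = -1.08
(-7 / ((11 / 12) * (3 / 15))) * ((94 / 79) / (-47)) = 0.97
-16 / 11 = -1.45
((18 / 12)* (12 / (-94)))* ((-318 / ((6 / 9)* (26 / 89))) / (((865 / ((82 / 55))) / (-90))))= -281972826/5813665 = -48.50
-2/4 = -0.50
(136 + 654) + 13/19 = 790.68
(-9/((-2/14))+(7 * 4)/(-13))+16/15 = 12073/195 = 61.91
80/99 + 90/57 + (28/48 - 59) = -421567/7524 = -56.03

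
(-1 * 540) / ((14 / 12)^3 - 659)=116640/142001 = 0.82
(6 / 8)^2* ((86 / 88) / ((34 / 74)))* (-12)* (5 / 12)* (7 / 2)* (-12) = 1503495/5984 = 251.25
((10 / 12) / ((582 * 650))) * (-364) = -7/8730 = 0.00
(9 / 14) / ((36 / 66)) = 33/28 = 1.18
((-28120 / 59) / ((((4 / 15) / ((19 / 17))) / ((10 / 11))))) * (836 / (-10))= 151814.36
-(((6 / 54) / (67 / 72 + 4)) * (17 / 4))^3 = -39304/44738875 = 0.00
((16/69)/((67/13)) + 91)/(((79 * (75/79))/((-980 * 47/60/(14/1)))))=-138476429/2080350 = -66.56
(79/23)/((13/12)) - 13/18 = 13177/5382 = 2.45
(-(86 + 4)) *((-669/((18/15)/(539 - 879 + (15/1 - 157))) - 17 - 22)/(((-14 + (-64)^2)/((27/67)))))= -326441340/136747 = -2387.19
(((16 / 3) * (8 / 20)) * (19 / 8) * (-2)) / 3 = -152/45 = -3.38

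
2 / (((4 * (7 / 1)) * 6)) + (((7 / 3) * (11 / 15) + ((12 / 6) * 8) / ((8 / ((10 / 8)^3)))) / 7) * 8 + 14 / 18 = 757/105 = 7.21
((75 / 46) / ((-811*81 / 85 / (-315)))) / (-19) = -74375/2126442 = -0.03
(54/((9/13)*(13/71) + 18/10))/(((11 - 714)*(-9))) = 355/80142 = 0.00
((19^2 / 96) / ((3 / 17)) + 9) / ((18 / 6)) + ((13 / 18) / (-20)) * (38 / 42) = 101509/10080 = 10.07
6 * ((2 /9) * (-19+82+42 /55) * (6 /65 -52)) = -15776824/3575 = -4413.10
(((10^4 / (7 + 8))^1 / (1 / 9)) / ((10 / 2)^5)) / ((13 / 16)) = 768/325 = 2.36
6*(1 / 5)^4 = 6/625 = 0.01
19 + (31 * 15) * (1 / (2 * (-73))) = 2309/146 = 15.82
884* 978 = 864552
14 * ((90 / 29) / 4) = 315/29 = 10.86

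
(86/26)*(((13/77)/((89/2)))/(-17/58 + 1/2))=1247/20559 = 0.06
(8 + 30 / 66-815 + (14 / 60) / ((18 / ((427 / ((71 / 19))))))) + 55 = -316332079/421740 = -750.06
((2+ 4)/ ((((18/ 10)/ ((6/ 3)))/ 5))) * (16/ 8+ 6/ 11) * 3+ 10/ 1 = 2910/11 = 264.55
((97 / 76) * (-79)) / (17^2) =-7663/21964 = -0.35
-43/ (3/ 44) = -1892/3 = -630.67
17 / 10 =1.70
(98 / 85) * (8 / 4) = 196/85 = 2.31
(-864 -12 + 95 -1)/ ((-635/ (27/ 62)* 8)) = 10557/157480 = 0.07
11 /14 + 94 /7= 14.21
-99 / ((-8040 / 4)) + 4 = 2713/670 = 4.05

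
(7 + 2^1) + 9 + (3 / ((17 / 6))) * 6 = 414/17 = 24.35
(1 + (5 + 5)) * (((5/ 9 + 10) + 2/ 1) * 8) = 9944/9 = 1104.89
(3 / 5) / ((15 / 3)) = 3/25 = 0.12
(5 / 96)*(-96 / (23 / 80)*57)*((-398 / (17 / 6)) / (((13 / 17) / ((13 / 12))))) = 4537200/23 = 197269.57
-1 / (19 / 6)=-6/19 = -0.32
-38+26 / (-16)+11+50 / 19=-25.99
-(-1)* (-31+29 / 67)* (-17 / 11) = 47.24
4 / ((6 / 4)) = 8/3 = 2.67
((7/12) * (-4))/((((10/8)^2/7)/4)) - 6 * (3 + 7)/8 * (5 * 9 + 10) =-68147/150 = -454.31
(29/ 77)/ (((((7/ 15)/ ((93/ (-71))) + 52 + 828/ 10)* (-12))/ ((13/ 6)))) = -58435/115530184 = 0.00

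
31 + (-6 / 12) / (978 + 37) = 62929/2030 = 31.00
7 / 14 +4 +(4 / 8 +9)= 14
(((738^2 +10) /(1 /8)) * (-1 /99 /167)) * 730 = -289161760/1503 = -192389.73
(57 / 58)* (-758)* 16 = -11918.90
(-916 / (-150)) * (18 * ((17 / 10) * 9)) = 210222/125 = 1681.78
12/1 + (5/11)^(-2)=421/25 = 16.84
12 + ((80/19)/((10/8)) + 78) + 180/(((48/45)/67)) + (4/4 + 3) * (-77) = 842963/76 = 11091.62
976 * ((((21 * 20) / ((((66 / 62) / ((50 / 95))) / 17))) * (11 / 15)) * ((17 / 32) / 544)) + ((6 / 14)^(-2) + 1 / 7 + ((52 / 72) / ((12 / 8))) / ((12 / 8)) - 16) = 211782661/86184 = 2457.33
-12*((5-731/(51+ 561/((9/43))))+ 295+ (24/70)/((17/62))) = -517913118/143395 = -3611.79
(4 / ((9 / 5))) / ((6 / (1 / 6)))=5/81 = 0.06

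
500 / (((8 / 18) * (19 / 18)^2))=364500/361 = 1009.70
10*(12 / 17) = 120/17 = 7.06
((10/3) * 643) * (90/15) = 12860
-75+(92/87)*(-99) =-5211/29 = -179.69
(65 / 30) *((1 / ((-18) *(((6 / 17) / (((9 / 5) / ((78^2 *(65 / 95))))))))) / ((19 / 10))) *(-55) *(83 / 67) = 77605/14674608 = 0.01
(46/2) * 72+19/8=13267/8 = 1658.38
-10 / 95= -2/19 = -0.11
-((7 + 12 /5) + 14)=-117/5 = -23.40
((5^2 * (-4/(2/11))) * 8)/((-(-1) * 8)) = -550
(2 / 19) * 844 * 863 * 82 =119453008/19 = 6287000.42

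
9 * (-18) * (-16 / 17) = 2592/17 = 152.47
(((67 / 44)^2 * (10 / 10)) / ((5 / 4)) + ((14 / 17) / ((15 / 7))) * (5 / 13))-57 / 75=1.24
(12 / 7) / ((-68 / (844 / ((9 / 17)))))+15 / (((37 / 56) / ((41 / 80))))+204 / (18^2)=-390569/13986 = -27.93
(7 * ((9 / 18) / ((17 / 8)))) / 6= 14/51 = 0.27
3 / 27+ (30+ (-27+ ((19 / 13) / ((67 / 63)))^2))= 34137229/6827769 = 5.00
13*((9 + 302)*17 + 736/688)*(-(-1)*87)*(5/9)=428624495/129 = 3322670.50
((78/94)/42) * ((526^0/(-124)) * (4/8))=-13/163184 = 0.00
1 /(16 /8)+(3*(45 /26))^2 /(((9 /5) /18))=45647/169 = 270.10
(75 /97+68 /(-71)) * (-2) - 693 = -692.63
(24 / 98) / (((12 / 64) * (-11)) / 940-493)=-180480/363322897 = 0.00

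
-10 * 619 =-6190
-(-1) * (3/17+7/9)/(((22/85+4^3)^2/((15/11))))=155125/492251826 = 0.00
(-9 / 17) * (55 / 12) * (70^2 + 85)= -822525/68 = -12095.96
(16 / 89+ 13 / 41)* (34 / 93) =61642/339357 = 0.18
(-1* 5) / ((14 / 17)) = -85/14 = -6.07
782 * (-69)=-53958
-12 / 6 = -2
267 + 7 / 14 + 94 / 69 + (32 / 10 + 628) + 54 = 954.06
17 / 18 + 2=53/18 = 2.94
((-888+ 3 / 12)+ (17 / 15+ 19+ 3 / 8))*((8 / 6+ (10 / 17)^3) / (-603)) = 589342747/266628510 = 2.21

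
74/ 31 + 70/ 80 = 809/248 = 3.26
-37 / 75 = -0.49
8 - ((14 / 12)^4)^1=7967/1296 = 6.15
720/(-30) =-24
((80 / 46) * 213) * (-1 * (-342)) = 2913840/23 = 126688.70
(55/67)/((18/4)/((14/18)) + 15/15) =154/1273 = 0.12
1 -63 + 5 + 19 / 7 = -380/7 = -54.29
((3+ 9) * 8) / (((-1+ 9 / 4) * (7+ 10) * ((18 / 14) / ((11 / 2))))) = 4928/255 = 19.33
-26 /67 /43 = -0.01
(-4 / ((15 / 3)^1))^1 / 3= -4/15 = -0.27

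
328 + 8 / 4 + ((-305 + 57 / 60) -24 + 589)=11819/20 = 590.95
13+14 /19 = 261/19 = 13.74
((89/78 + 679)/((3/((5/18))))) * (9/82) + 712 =27588967/38376 = 718.91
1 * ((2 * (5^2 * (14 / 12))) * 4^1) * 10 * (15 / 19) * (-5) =-175000/19 = -9210.53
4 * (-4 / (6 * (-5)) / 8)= 1/15 = 0.07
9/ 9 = 1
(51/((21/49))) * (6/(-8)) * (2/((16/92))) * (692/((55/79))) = -112219737/110 = -1020179.43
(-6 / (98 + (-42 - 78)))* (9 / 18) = 3/22 = 0.14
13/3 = 4.33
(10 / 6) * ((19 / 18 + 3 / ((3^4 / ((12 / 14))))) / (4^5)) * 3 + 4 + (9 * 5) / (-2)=-2386259/129024 = -18.49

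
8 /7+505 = 3543/7 = 506.14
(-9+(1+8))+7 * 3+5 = 26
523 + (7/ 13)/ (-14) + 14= 13961/26 = 536.96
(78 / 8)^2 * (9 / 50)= 13689/800 = 17.11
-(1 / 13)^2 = -1/169 = -0.01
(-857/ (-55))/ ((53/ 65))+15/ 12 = 47479/2332 = 20.36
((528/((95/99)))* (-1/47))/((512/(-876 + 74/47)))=67133583/3357680 = 19.99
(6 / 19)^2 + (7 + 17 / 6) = 21515/2166 = 9.93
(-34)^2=1156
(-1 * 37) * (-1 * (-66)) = -2442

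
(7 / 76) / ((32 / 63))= 441/2432 = 0.18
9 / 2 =4.50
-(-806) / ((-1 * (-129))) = 806/129 = 6.25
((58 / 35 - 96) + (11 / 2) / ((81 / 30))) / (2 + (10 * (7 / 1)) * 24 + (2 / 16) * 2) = -348916/6358905 = -0.05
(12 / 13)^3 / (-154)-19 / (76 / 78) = -6599319/338338 = -19.51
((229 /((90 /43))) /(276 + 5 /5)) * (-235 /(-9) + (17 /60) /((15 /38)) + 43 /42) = 215984098/19632375 = 11.00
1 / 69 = 0.01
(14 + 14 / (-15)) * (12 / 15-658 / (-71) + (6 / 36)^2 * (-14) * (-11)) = 8983366/47925 = 187.45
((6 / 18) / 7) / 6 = 1/126 = 0.01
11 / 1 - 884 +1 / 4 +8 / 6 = -871.42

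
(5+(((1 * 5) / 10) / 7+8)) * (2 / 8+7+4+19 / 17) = 153903/952 = 161.66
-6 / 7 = -0.86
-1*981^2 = -962361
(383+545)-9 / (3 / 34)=826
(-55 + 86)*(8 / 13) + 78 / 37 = 10190/481 = 21.19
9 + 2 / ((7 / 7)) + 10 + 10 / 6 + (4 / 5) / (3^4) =9184/405 = 22.68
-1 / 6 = -0.17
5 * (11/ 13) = 4.23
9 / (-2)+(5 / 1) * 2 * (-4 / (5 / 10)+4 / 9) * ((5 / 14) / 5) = -1247/126 = -9.90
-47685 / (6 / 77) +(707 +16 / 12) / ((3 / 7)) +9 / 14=-610304.08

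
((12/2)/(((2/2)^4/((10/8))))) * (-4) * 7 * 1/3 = -70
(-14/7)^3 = -8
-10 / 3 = -3.33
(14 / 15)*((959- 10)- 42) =12698/15 = 846.53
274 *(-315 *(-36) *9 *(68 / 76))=475395480/19 = 25020814.74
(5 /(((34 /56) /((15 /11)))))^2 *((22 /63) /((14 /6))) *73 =4380000/3179 = 1377.79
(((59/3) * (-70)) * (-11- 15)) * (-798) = -28563080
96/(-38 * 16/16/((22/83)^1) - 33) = -264/485 = -0.54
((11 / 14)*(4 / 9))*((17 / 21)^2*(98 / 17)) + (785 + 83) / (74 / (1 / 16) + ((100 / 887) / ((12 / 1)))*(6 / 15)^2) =2.05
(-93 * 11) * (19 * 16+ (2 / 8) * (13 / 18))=-7468241/24 = -311176.71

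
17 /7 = 2.43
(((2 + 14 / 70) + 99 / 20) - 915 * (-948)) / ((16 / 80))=17348543/4 = 4337135.75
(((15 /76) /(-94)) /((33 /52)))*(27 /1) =-1755/19646 = -0.09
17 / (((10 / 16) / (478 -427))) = 1387.20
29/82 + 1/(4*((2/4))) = 35/41 = 0.85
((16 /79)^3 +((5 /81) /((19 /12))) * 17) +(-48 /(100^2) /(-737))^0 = 422663515/252929007 = 1.67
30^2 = 900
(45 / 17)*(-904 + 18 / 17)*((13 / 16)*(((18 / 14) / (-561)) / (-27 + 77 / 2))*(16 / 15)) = 3591900/8700923 = 0.41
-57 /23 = -2.48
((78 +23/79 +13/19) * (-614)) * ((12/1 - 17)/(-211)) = -363923940/316711 = -1149.07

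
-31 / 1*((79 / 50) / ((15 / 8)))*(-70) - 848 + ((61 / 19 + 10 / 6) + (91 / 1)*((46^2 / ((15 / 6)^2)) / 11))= 59349914/15675 = 3786.28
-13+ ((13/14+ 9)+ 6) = 41/14 = 2.93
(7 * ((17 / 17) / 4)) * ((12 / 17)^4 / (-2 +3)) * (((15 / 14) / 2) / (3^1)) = 0.08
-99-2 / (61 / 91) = -6221/61 = -101.98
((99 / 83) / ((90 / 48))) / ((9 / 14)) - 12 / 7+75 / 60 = 18311/34860 = 0.53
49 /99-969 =-95882/99 = -968.51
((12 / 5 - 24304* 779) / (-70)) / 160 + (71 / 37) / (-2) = 875145629/518000 = 1689.47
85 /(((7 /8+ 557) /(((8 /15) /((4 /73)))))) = 19856/13389 = 1.48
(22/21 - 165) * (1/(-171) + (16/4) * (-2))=4713467/3591 = 1312.58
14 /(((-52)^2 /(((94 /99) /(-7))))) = -47/66924 = 0.00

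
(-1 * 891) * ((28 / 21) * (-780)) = 926640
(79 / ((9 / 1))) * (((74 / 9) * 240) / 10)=46768/27 = 1732.15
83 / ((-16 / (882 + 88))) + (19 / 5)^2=-1003487/200 = -5017.44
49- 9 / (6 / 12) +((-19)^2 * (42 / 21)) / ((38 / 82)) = 1589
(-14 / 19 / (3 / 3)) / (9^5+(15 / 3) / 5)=-7/560975 = 0.00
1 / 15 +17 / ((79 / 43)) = 11044/1185 = 9.32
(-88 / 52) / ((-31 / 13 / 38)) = 836/31 = 26.97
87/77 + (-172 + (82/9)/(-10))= -595222/3465 = -171.78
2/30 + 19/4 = 289/60 = 4.82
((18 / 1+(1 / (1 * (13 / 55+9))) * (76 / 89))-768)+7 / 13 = -110111544/146939 = -749.37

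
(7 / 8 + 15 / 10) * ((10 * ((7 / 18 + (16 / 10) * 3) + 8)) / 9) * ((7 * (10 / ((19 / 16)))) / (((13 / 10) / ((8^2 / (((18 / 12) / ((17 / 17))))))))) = 212710400/3159 = 67334.73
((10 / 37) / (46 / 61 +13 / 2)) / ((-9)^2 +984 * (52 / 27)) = 732/38824655 = 0.00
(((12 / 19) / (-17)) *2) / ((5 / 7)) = -168/1615 = -0.10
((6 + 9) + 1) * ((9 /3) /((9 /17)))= 272/3 = 90.67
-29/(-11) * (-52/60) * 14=-5278/165 = -31.99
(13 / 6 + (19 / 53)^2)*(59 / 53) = 2282297/893262 = 2.56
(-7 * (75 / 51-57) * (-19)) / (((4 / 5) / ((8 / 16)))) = -78470/17 = -4615.88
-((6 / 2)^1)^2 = -9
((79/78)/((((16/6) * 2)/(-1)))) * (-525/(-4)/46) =-41475/76544 = -0.54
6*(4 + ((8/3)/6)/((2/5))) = 92/3 = 30.67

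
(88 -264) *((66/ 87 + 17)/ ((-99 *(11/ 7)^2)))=403760/31581 = 12.78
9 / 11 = 0.82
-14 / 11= -1.27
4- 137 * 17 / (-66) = 2593/66 = 39.29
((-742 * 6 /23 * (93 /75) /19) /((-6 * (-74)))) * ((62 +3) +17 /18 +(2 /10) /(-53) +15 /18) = -34558552/18190125 = -1.90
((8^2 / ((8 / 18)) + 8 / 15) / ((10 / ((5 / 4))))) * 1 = 271/15 = 18.07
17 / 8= 2.12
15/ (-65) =-3/13 = -0.23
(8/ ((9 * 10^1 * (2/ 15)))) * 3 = 2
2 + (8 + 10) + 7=27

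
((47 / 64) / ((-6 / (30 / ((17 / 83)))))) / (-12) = 19505/13056 = 1.49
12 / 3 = 4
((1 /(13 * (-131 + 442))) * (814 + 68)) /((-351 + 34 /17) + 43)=-49/68731 = 0.00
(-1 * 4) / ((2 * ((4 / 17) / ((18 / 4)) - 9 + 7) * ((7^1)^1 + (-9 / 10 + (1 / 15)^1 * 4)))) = 4590/28459 = 0.16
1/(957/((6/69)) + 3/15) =10/110057 = 0.00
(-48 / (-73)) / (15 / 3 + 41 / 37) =888/8249 = 0.11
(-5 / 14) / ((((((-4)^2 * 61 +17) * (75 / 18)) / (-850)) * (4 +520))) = 85/607054 = 0.00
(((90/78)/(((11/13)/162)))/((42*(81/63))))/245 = 9/539 = 0.02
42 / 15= 14/5 = 2.80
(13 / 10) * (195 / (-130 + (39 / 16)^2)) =-4992/2443 = -2.04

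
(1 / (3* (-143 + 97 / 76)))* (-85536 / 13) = 15.48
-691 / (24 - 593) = 691/569 = 1.21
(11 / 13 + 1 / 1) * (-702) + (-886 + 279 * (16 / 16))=-1903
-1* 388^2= -150544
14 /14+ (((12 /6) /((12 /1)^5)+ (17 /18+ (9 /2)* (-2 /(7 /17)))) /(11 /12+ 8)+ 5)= 28380679/7765632 = 3.65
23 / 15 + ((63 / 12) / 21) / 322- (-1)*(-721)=-13900081/19320 = -719.47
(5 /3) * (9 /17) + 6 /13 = 297/221 = 1.34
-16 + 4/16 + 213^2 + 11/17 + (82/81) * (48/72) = 749438947/16524 = 45354.57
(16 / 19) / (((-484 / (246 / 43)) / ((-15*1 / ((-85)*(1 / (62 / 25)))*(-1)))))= 183024/42014225 = 0.00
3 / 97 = 0.03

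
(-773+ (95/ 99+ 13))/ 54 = -75145/5346 = -14.06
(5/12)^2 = 25/144 = 0.17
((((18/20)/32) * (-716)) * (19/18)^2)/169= -64619/486720 = -0.13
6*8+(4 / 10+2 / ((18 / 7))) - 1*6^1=1943/45 = 43.18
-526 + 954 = 428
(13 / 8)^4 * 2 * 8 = 28561/256 = 111.57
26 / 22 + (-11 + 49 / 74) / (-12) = 6653/3256 = 2.04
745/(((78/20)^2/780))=1490000/39 = 38205.13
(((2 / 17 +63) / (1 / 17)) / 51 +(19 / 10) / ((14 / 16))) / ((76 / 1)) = 0.31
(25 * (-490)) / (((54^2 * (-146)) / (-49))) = -300125/212868 = -1.41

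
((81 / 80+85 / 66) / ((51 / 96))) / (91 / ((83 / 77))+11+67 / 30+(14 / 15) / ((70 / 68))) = 10081180/229466391 = 0.04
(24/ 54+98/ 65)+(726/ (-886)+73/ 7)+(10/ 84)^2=587968691/50794380 = 11.58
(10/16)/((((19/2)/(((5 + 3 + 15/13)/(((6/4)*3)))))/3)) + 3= 5041/1482 = 3.40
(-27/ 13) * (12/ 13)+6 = 690/169 = 4.08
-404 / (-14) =202/7 = 28.86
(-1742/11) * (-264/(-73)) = -41808/73 = -572.71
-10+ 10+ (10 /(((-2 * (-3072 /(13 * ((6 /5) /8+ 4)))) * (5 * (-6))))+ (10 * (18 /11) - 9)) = 29847971/4055040 = 7.36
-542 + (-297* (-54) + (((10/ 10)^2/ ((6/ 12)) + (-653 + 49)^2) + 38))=380352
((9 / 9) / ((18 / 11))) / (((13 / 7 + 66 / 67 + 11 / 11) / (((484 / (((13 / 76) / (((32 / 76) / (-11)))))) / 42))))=-129712/316251 = -0.41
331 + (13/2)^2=1493/4 = 373.25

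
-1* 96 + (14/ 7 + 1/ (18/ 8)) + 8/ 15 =-4186/45 = -93.02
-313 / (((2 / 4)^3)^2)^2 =-1282048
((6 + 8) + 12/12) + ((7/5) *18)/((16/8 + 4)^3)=907/60 = 15.12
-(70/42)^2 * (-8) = 200/9 = 22.22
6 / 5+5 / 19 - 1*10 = -811/95 = -8.54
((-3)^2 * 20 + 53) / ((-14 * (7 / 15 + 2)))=-3495/518 = -6.75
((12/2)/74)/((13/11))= 33/481 = 0.07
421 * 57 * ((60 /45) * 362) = 11582552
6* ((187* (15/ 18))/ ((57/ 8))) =7480/57 = 131.23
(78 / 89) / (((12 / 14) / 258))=23478/89 = 263.80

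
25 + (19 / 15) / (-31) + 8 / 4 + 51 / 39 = 170873/6045 = 28.27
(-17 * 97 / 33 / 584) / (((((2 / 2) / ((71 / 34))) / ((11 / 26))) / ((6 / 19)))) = -6887/288496 = -0.02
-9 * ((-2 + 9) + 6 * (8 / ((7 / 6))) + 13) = -3852/7 = -550.29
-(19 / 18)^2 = -361/324 = -1.11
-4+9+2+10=17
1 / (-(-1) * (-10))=-1/10 = -0.10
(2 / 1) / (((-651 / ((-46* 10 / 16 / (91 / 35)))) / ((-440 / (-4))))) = 31625/8463 = 3.74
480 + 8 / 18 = 4324/9 = 480.44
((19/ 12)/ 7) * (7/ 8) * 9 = 57/32 = 1.78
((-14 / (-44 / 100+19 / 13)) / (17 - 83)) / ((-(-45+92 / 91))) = 207025/43856868 = 0.00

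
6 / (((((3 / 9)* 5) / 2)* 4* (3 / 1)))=0.60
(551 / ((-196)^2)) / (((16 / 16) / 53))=29203/38416 = 0.76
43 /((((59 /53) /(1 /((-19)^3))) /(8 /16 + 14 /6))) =-38743/2428086 = -0.02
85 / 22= 3.86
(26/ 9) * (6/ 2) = 26/3 = 8.67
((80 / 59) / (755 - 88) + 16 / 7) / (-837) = -630208/230569227 = 0.00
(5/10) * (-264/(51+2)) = -132/53 = -2.49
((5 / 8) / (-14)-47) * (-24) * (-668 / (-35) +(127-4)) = 78608211/490 = 160424.92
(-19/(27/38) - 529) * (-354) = 1770590/9 = 196732.22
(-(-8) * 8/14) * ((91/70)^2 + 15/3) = 5352/175 = 30.58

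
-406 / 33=-12.30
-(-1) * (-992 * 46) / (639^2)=-45632/408321 = -0.11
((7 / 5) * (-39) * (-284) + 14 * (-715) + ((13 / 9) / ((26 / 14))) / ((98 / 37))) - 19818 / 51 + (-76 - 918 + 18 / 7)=4116.68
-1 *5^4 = -625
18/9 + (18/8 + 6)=41/4 = 10.25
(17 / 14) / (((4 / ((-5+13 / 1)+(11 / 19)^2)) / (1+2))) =153459/20216 = 7.59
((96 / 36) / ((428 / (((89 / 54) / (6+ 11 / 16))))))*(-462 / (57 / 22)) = -0.27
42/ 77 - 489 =-5373/11 = -488.45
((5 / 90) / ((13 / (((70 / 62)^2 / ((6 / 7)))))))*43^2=15855175/1349244 = 11.75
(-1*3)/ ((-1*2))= 3/2 = 1.50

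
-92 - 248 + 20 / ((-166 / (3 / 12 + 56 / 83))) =-4686055/13778 = -340.11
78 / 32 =39/16 = 2.44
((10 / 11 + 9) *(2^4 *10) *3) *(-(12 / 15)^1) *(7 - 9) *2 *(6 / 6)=167424/11 = 15220.36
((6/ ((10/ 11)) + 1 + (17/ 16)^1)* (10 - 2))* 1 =693/10 = 69.30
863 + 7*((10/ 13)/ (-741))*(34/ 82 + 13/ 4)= 681667843/789906 = 862.97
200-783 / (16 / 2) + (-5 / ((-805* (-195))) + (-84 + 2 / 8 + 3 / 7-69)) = -1801049/35880 = -50.20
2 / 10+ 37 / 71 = 256/355 = 0.72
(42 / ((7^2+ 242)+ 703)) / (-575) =-3/40825 = 0.00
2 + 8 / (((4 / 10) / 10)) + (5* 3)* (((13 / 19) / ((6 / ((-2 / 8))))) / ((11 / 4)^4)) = 56190078/278179 = 201.99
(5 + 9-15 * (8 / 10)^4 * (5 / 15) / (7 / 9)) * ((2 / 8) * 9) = 44757/1750 = 25.58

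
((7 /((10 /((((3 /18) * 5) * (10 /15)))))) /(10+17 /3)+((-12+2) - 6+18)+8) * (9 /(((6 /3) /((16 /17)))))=33924/799 = 42.46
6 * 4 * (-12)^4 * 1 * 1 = 497664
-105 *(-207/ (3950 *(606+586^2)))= 4347/271761580 = 0.00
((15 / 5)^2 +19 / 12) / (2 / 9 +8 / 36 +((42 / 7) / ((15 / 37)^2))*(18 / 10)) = 47625/297704 = 0.16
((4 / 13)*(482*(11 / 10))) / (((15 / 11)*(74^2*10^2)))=29161/133477500 = 0.00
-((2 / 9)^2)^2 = -16/6561 = 0.00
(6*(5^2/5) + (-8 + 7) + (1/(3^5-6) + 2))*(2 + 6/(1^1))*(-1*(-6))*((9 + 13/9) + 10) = 21632512/711 = 30425.47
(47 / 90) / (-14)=-47/1260 = -0.04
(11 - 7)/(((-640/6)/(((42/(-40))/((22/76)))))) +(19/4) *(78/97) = 3.96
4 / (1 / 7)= 28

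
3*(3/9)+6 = 7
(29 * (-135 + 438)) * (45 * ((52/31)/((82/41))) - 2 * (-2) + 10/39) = 148722904/403 = 369039.46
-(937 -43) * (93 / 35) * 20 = -332568/7 = -47509.71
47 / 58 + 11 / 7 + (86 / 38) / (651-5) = 2.39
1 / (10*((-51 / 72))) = -12/85 = -0.14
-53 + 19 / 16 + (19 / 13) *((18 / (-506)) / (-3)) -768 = -43140901/52624 = -819.80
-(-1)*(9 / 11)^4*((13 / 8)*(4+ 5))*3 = 2302911/117128 = 19.66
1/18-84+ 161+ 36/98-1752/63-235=-163511/882 = -185.39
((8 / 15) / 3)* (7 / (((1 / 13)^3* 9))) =123032/405 = 303.78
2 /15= 0.13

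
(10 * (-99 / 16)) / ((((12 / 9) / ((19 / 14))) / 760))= -47864.73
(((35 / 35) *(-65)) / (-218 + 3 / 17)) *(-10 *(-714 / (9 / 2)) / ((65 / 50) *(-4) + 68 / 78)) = -12210250/111619 = -109.39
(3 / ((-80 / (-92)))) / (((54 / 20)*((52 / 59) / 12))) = 1357/78 = 17.40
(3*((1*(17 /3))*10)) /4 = 85/2 = 42.50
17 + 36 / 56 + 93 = 1549/14 = 110.64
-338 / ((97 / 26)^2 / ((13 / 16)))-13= -32.73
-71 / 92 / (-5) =71/460 = 0.15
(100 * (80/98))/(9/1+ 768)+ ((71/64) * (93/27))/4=31004891/29240064 = 1.06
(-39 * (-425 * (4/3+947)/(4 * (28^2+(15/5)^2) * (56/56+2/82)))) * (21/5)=9914825/488 = 20317.26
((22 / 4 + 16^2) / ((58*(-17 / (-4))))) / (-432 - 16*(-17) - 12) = -523/84796 = -0.01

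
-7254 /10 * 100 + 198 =-72342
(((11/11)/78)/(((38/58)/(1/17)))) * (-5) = -145/25194 = -0.01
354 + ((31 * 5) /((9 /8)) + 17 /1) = 4579/9 = 508.78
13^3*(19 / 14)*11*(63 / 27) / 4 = 459173/24 = 19132.21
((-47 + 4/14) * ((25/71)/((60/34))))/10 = -1853/1988 = -0.93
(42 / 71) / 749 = 6/7597 = 0.00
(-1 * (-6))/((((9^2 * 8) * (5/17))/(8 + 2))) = 17/54 = 0.31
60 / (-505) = -12/101 = -0.12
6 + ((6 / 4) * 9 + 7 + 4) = 61/2 = 30.50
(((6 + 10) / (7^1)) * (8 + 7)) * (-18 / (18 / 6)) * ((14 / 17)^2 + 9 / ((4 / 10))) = -9645840/2023 = -4768.09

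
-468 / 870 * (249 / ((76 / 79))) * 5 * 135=-93981.68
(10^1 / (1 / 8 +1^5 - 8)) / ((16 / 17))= -17/11 = -1.55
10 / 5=2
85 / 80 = 1.06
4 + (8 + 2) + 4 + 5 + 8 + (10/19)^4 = 4049951/130321 = 31.08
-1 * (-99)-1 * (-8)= 107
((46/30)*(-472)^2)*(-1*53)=-271573696/15 = -18104913.07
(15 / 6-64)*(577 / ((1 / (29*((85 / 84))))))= -58314505/56 = -1041330.45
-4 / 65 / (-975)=4/63375 = 0.00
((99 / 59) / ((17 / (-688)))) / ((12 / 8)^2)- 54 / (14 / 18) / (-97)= -20067230/681037 = -29.47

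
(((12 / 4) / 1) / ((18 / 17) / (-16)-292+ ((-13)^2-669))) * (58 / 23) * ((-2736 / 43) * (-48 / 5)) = -345305088/59186705 = -5.83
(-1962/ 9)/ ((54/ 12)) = -436/9 = -48.44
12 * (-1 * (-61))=732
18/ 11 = 1.64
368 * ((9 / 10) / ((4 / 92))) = 38088/5 = 7617.60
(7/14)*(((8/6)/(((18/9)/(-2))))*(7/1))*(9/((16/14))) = -147/4 = -36.75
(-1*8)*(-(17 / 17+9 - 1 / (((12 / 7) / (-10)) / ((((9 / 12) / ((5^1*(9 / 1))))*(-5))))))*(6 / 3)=1370/9 = 152.22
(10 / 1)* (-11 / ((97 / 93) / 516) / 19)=-5278680/1843 = -2864.18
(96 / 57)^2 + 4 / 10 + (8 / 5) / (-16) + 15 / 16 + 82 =2485819/28880 = 86.07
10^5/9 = 100000/9 = 11111.11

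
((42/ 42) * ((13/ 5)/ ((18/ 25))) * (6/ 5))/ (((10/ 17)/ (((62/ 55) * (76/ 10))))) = 260338/4125 = 63.11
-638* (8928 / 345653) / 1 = -517824/31423 = -16.48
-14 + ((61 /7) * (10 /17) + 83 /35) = -6.50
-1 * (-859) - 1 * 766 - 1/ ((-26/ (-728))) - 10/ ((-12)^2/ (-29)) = 4825/72 = 67.01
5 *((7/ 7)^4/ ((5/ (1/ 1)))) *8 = 8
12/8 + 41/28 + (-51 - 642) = -19321/28 = -690.04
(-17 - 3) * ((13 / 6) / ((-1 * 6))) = 7.22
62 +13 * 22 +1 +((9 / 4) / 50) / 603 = 4676601/13400 = 349.00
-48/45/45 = -16/675 = -0.02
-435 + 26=-409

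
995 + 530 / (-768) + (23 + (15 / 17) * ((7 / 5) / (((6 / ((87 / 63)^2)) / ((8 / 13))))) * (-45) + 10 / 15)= 1007.10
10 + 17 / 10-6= 57/10 = 5.70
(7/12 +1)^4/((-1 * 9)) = -130321/186624 = -0.70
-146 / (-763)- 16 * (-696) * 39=331374098/763 = 434304.19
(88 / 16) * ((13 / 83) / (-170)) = -143/28220 = -0.01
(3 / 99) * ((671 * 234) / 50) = 2379/25 = 95.16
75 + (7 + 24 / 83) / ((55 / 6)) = 6291/83 = 75.80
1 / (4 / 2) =1/2 = 0.50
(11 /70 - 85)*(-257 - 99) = 1057142/35 = 30204.06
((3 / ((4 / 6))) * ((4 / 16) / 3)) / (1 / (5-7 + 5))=9/8 = 1.12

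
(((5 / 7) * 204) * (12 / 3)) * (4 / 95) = 3264/133 = 24.54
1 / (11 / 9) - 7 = -68/11 = -6.18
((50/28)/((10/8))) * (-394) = -3940/7 = -562.86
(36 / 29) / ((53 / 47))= 1692/1537 = 1.10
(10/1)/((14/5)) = 25/7 = 3.57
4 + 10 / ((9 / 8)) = 116/9 = 12.89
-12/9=-4/3 = -1.33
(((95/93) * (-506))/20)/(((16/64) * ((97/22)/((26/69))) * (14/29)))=-3466892/189441 = -18.30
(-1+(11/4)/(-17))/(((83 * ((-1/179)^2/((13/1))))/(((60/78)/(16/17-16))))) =12656195/42496 = 297.82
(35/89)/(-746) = -35/66394 = 0.00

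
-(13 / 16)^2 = -169/256 = -0.66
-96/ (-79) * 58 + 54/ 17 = 98922/1343 = 73.66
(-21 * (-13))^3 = 20346417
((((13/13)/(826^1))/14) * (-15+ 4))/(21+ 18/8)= -11/268863 = 0.00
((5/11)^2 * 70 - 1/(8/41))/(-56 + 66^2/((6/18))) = 9039/12595616 = 0.00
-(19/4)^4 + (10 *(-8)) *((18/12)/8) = -524.07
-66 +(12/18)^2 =-590/9 = -65.56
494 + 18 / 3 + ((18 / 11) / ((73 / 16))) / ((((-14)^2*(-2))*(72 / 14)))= 2810499/5621 = 500.00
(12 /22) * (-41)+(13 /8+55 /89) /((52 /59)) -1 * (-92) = 29396837/407264 = 72.18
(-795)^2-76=631949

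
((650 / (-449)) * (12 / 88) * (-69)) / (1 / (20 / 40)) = 67275/9878 = 6.81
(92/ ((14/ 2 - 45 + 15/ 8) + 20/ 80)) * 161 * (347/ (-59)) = 5874016/2419 = 2428.28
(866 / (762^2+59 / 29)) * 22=552508/16838735 = 0.03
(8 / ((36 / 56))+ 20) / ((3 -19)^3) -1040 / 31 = -9586903/285696 = -33.56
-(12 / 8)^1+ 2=1/2 = 0.50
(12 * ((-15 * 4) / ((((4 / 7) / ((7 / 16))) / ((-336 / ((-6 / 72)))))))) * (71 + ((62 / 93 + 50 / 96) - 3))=-153778905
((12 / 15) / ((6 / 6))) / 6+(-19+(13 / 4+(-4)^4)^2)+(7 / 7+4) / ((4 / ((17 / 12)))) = 1007902/15 = 67193.47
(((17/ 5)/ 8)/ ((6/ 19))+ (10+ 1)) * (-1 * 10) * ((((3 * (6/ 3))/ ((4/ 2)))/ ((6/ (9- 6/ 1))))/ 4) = -2963/64 = -46.30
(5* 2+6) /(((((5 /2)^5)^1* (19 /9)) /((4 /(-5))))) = -18432/296875 = -0.06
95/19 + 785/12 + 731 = 9617/12 = 801.42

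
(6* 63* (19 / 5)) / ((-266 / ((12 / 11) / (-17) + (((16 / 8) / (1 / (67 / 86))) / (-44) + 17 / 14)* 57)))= -408092823/1125740 = -362.51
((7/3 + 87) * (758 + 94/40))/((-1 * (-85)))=339623/425 = 799.11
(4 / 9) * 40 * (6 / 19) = 320/57 = 5.61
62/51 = 1.22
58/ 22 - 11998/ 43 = -130731/473 = -276.39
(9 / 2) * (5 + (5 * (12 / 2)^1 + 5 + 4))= 198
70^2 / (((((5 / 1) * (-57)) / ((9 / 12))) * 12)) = -245/228 = -1.07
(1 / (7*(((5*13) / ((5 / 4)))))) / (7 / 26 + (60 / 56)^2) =7/3611 = 0.00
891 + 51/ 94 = 83805/94 = 891.54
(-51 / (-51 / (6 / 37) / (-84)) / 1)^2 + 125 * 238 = 40981766/1369 = 29935.55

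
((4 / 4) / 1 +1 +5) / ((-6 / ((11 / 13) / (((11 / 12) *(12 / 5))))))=-0.45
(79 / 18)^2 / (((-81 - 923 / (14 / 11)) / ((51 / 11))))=-742679/6704478 = -0.11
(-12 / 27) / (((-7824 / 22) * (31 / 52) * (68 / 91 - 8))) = -1183/4092930 = 0.00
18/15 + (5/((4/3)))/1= 99/20 = 4.95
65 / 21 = 3.10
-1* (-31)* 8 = 248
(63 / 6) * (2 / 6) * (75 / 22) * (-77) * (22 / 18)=-13475/12 = -1122.92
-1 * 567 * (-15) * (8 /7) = 9720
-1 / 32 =-0.03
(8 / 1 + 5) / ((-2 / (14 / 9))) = -91/9 = -10.11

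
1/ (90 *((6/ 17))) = 17/540 = 0.03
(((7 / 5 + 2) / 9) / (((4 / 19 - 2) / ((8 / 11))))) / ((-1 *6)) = 38/1485 = 0.03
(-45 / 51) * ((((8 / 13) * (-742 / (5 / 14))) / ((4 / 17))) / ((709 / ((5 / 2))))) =155820/9217 = 16.91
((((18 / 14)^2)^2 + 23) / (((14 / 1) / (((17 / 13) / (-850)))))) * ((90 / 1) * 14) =-556056/156065 = -3.56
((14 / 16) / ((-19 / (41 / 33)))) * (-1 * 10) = 1435/2508 = 0.57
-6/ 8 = -3/4 = -0.75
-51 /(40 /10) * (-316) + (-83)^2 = 10918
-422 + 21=-401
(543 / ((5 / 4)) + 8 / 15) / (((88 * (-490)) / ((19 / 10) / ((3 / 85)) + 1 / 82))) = -1543159/2841300 = -0.54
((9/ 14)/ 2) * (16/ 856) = 9/1498 = 0.01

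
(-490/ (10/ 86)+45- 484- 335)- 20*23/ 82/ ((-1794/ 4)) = -4987.99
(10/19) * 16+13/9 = 1687/171 = 9.87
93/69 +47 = 48.35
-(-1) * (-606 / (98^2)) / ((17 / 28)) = -606/5831 = -0.10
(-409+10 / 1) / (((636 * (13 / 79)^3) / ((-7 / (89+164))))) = 459019309/117838292 = 3.90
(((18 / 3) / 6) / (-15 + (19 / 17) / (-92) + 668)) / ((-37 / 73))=-114172/37787101 = 0.00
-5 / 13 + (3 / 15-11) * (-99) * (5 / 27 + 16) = 1124813/65 = 17304.82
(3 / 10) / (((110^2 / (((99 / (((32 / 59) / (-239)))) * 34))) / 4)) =-6472359/44000 = -147.10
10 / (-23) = -10/23 = -0.43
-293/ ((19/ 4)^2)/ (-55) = 4688/19855 = 0.24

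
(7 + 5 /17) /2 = 62/17 = 3.65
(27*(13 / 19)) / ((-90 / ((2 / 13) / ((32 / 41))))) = -123/3040 = -0.04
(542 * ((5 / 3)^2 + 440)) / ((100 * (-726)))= -215987/65340 = -3.31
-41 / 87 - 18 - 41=-5174/87 = -59.47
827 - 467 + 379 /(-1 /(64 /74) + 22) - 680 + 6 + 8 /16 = -393953/1334 = -295.32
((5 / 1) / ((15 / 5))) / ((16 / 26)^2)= 845/192 = 4.40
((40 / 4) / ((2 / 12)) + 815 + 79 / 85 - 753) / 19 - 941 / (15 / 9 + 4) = -257736/1615 = -159.59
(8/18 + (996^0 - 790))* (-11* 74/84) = 2888479/378 = 7641.48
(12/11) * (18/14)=108/77 = 1.40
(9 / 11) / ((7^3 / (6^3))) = 0.52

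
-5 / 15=-1/3 = -0.33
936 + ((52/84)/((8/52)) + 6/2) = 39607/42 = 943.02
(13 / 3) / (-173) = -13/519 = -0.03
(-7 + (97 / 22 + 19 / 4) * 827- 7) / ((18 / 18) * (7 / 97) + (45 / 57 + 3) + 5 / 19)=613101595/334488 = 1832.96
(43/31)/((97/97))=43/31 = 1.39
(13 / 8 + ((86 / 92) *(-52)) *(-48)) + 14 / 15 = 6446741/2760 = 2335.78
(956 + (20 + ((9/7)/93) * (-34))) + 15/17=976.41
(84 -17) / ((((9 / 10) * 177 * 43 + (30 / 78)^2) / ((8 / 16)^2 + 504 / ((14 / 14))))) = 114192455/23153162 = 4.93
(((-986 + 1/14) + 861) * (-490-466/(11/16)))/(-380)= -1021257/2660 = -383.93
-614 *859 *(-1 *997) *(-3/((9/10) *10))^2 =525843722/9 = 58427080.22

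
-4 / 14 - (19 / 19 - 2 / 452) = -2027/1582 = -1.28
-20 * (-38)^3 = 1097440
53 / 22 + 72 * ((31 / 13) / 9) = 6145/286 = 21.49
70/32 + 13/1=243/16 = 15.19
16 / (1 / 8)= 128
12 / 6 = 2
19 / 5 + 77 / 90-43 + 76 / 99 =-37201/990 = -37.58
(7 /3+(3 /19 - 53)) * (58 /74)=-83491/2109 = -39.59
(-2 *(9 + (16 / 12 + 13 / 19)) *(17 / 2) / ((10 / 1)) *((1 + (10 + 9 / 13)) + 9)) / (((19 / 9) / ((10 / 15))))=-2871844/23465 = -122.39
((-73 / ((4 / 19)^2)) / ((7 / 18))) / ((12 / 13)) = -1027767/224 = -4588.25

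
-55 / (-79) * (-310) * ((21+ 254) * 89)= -417298750/79 = -5282262.66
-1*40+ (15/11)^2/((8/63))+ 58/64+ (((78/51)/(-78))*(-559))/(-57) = -277373045/11255904 = -24.64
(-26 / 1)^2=676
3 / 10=0.30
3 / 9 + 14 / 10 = 26/15 = 1.73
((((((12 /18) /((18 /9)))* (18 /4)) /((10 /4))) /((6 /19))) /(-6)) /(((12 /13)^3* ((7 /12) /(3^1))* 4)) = -41743/80640 = -0.52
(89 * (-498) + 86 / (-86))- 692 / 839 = -37187689/839 = -44323.82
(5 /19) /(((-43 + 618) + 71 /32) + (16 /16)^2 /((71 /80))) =11360/24966019 = 0.00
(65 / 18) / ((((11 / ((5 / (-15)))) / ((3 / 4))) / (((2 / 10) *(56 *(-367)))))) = 33397/99 = 337.34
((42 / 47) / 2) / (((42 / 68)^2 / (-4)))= -4.68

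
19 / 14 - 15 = -191/14 = -13.64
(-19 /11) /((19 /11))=-1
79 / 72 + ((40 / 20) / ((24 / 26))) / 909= 23989/21816 = 1.10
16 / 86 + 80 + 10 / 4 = 7111/86 = 82.69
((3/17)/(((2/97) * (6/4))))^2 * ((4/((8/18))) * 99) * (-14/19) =-117367866/5491 = -21374.59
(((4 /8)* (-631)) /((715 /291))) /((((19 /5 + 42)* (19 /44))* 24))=-61207/226252 = -0.27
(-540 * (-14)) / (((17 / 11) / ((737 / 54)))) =1134980/17 = 66763.53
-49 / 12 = -4.08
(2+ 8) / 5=2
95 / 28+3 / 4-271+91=-175.86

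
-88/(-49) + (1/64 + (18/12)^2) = 12737/3136 = 4.06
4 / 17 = 0.24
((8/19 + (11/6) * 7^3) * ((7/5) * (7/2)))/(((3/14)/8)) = 19684084/171 = 115111.60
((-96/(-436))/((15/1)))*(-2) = -16/545 = -0.03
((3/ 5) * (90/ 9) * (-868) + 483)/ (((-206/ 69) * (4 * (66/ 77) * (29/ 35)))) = 26625375/47792 = 557.11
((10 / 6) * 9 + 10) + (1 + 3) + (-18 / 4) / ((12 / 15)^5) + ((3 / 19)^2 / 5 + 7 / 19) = 57817287/3696640 = 15.64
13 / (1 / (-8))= -104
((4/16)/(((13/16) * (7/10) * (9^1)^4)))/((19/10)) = 400/11343969 = 0.00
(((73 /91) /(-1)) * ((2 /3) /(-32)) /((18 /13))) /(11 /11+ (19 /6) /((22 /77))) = 73/73080 = 0.00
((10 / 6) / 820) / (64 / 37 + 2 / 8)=37/36039 = 0.00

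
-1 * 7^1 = -7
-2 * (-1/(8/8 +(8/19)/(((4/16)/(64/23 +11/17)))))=14858/50341 = 0.30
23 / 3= 7.67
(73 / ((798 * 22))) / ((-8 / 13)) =-949/140448 = -0.01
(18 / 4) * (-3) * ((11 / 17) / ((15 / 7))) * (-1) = 693/170 = 4.08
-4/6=-2/3 = -0.67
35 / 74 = 0.47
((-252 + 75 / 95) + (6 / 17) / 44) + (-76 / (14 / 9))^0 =-1777939/7106 = -250.20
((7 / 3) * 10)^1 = 70/3 = 23.33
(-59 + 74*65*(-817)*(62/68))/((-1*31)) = 60912438/527 = 115583.37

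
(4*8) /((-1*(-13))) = 32/13 = 2.46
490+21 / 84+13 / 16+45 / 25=39429/80 = 492.86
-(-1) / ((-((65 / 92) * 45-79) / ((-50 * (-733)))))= 3371800/4343 = 776.38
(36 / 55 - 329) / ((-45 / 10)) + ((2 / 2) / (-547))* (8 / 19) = 375370414/5144535 = 72.96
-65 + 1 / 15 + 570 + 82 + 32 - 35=8761/15 = 584.07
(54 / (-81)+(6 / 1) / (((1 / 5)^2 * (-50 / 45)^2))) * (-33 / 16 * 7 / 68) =-55825/2176 = -25.65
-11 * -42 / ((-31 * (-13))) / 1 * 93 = 1386/13 = 106.62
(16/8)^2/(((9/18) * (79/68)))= 544/79 = 6.89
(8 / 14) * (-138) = -552/7 = -78.86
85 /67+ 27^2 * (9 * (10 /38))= 2199550/1273 = 1727.85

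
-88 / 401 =-0.22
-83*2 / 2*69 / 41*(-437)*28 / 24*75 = 5341125.91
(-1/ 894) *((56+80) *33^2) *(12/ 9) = -32912/149 = -220.89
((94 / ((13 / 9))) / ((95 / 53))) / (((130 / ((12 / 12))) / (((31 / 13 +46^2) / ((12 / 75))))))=617396841/166972 = 3697.61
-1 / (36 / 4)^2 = -1/81 = -0.01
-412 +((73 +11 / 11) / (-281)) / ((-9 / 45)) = -410.68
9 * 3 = 27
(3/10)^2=9/100 = 0.09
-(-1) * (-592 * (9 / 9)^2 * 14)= -8288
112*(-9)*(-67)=67536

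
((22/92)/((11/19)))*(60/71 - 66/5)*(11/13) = -458337/106145 = -4.32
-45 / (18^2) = -5/36 = -0.14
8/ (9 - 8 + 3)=2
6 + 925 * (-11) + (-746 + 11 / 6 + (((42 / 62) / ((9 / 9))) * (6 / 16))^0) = -65473/6 = -10912.17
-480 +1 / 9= -479.89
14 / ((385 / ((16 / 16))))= 2/55 = 0.04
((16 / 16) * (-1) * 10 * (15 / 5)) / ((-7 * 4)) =15/14 = 1.07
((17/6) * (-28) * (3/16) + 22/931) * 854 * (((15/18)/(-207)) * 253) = 123702205/9576 = 12917.94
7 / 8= 0.88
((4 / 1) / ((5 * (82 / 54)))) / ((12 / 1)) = 9/205 = 0.04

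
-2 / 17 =-0.12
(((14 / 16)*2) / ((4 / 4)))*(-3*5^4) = -13125/4 = -3281.25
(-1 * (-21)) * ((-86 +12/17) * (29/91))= -126150/221 = -570.81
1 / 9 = 0.11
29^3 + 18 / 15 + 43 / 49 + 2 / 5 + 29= 5983017/245 = 24420.48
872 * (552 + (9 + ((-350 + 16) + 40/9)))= 1816376/9 = 201819.56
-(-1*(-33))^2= -1089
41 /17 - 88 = -85.59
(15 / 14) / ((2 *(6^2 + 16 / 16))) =15/1036 = 0.01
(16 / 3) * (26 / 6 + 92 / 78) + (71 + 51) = 17714/117 = 151.40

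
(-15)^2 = 225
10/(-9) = -10/9 = -1.11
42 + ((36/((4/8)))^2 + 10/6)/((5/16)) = 249542/15 = 16636.13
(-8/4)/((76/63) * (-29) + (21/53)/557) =3719646/65062961 = 0.06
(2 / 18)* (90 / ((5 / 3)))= 6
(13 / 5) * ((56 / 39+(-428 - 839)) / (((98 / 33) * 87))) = -77561/6090 = -12.74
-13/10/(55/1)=-13/550 = -0.02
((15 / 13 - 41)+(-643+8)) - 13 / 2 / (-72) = -1263143/1872 = -674.76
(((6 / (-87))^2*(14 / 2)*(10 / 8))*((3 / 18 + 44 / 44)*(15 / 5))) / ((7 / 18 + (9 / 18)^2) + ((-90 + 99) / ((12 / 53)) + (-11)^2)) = 63/69803 = 0.00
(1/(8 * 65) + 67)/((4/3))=104523/2080 = 50.25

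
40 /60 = 2/3 = 0.67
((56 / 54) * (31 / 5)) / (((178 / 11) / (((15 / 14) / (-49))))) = -0.01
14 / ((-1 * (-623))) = 2/89 = 0.02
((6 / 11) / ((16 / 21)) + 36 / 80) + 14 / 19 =15907/8360 = 1.90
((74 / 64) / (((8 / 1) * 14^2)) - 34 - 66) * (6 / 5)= -15052689/125440 = -120.00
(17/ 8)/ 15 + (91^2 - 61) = 986417/120 = 8220.14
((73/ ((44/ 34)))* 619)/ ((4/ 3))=2304537/88 = 26187.92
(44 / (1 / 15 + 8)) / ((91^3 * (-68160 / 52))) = -1/181088908 = 0.00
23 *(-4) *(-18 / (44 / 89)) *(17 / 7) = 626382/77 = 8134.83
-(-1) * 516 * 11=5676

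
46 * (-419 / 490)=-39.33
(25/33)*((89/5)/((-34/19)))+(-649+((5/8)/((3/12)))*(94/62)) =-11351894/17391 = -652.75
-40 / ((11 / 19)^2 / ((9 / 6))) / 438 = -3610/8833 = -0.41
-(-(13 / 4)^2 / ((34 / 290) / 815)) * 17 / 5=3994315/16 = 249644.69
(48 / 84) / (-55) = -4/385 = -0.01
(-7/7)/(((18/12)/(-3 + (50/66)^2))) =1.62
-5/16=-0.31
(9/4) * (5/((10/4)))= 9/2 = 4.50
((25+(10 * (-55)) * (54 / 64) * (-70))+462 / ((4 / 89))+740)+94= 348983/8 = 43622.88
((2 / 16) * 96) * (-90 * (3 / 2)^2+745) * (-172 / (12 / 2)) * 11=-2052820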